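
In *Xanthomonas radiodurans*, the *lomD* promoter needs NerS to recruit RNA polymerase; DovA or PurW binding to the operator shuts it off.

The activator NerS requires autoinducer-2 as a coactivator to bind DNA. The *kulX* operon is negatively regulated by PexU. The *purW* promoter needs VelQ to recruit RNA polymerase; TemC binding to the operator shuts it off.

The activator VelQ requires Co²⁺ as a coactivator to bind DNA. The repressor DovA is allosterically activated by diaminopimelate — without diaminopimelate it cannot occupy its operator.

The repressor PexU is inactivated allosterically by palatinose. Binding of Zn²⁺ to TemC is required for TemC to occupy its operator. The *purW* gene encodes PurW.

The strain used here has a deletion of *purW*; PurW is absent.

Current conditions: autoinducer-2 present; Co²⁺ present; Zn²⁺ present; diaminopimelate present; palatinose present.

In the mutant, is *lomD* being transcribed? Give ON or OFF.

Autoinducer-2 is present, so NerS is active.
Diaminopimelate is present, so DovA is active.
PurW is non-functional in this strain, so it has no effect.
With repressor DovA bound, *lomD* is not transcribed.

OFF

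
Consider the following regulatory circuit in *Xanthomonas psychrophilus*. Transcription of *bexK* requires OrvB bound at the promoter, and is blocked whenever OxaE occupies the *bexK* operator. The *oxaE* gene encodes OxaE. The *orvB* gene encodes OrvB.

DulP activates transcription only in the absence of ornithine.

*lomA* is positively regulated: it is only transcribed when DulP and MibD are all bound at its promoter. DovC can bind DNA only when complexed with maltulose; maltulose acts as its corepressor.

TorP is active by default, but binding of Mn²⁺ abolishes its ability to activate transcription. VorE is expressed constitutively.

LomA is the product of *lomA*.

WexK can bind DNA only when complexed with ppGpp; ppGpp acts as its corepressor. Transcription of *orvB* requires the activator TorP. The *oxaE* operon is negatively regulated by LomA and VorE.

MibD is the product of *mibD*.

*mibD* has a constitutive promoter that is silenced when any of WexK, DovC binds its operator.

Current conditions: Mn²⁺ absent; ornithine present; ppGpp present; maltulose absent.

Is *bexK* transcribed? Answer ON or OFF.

Ornithine is present, so DulP is inactive.
ppGpp is present, so WexK is active.
Maltulose is absent, so DovC is inactive.
With repressor WexK bound, *mibD* is not transcribed.
So MibD is not produced.
Required activator DulP is absent, so *lomA* is not transcribed.
So LomA is not produced.
VorE is produced constitutively and is active.
With repressor VorE bound, *oxaE* is not transcribed.
So OxaE is not produced.
Mn²⁺ is absent, so TorP is active.
No repressor is bound and TorP is active, so *orvB* is transcribed.
So OrvB is produced and active.
No repressor is bound and OrvB is active, so *bexK* is transcribed.

ON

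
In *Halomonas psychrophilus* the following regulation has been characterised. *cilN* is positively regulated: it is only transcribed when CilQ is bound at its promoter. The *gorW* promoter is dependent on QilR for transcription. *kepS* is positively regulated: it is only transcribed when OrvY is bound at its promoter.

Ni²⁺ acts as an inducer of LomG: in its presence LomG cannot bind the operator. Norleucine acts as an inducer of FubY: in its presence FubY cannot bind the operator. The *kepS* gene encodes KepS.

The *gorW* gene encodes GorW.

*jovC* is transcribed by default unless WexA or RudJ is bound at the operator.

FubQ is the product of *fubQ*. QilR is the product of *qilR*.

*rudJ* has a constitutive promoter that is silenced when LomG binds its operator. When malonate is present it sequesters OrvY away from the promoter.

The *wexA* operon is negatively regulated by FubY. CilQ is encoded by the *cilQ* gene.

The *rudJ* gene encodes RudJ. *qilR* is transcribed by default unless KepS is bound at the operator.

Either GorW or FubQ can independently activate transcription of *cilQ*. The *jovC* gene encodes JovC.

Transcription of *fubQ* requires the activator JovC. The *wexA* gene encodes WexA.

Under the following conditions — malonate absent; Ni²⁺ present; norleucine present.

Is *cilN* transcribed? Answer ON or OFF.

Malonate is absent, so OrvY is active.
No repressor is bound and OrvY is active, so *kepS* is transcribed.
So KepS is produced and active.
With repressor KepS bound, *qilR* is not transcribed.
So QilR is not produced.
Required activator QilR is absent, so *gorW* is not transcribed.
So GorW is not produced.
Norleucine is present, so FubY is inactive.
With no repressor bound, *wexA* is transcribed.
So WexA is produced and active.
Ni²⁺ is present, so LomG is inactive.
With no repressor bound, *rudJ* is transcribed.
So RudJ is produced and active.
With repressor WexA bound, *jovC* is not transcribed.
So JovC is not produced.
Required activator JovC is absent, so *fubQ* is not transcribed.
So FubQ is not produced.
No activator is available at the *cilQ* promoter, so *cilQ* is not transcribed.
So CilQ is not produced.
Required activator CilQ is absent, so *cilN* is not transcribed.

OFF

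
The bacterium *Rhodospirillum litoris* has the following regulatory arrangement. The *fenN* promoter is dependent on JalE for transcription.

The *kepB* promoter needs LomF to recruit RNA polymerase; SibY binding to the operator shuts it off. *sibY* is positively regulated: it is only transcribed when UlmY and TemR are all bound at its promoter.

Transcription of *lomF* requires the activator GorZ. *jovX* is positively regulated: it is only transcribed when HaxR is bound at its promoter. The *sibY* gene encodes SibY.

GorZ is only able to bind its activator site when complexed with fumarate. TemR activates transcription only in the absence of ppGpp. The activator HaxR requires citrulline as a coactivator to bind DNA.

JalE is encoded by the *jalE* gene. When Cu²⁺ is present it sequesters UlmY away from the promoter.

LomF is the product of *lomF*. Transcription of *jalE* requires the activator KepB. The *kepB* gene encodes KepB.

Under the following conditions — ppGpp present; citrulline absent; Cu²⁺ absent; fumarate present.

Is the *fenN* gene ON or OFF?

Fumarate is present, so GorZ is active.
No repressor is bound and GorZ is active, so *lomF* is transcribed.
So LomF is produced and active.
Cu²⁺ is absent, so UlmY is active.
ppGpp is present, so TemR is inactive.
Required activator TemR is absent, so *sibY* is not transcribed.
So SibY is not produced.
No repressor is bound and LomF is active, so *kepB* is transcribed.
So KepB is produced and active.
No repressor is bound and KepB is active, so *jalE* is transcribed.
So JalE is produced and active.
No repressor is bound and JalE is active, so *fenN* is transcribed.

ON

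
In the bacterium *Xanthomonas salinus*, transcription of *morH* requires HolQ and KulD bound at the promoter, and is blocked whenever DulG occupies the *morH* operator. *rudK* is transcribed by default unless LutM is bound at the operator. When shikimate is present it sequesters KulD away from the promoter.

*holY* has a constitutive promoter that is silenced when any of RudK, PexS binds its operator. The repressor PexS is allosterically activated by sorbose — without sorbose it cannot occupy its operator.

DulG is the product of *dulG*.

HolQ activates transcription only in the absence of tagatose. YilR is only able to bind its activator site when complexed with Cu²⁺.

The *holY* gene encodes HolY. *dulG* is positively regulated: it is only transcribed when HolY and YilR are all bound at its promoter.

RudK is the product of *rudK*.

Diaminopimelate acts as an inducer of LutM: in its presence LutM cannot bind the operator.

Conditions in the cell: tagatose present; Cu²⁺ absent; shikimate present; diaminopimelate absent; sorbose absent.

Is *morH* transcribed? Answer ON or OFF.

Tagatose is present, so HolQ is inactive.
Shikimate is present, so KulD is inactive.
Diaminopimelate is absent, so LutM is active.
With repressor LutM bound, *rudK* is not transcribed.
So RudK is not produced.
Sorbose is absent, so PexS is inactive.
With no repressor bound, *holY* is transcribed.
So HolY is produced and active.
Cu²⁺ is absent, so YilR is inactive.
Required activator YilR is absent, so *dulG* is not transcribed.
So DulG is not produced.
Required activator HolQ is absent, so *morH* is not transcribed.

OFF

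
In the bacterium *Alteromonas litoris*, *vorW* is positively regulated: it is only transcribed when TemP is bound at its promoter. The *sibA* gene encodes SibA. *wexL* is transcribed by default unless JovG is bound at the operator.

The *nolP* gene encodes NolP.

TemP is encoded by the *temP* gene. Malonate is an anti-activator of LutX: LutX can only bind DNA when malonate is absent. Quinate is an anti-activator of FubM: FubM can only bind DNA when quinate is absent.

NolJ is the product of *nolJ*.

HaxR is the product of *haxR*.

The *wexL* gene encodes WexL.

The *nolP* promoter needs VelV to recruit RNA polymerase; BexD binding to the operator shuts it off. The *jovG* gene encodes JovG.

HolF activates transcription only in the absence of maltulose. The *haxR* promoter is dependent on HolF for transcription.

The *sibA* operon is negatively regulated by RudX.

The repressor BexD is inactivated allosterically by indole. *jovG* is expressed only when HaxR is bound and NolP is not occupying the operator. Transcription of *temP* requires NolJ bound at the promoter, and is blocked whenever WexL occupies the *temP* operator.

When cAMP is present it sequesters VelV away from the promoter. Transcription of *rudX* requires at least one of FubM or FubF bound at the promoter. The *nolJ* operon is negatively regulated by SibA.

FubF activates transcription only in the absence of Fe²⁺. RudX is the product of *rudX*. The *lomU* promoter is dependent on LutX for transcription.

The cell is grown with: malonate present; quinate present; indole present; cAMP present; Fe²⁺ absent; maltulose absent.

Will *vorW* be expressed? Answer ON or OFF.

Maltulose is absent, so HolF is active.
No repressor is bound and HolF is active, so *haxR* is transcribed.
So HaxR is produced and active.
Indole is present, so BexD is inactive.
cAMP is present, so VelV is inactive.
Required activator VelV is absent, so *nolP* is not transcribed.
So NolP is not produced.
No repressor is bound and HaxR is active, so *jovG* is transcribed.
So JovG is produced and active.
With repressor JovG bound, *wexL* is not transcribed.
So WexL is not produced.
Quinate is present, so FubM is inactive.
Fe²⁺ is absent, so FubF is active.
Activator FubF is present, so *rudX* is transcribed.
So RudX is produced and active.
With repressor RudX bound, *sibA* is not transcribed.
So SibA is not produced.
With no repressor bound, *nolJ* is transcribed.
So NolJ is produced and active.
No repressor is bound and NolJ is active, so *temP* is transcribed.
So TemP is produced and active.
No repressor is bound and TemP is active, so *vorW* is transcribed.

ON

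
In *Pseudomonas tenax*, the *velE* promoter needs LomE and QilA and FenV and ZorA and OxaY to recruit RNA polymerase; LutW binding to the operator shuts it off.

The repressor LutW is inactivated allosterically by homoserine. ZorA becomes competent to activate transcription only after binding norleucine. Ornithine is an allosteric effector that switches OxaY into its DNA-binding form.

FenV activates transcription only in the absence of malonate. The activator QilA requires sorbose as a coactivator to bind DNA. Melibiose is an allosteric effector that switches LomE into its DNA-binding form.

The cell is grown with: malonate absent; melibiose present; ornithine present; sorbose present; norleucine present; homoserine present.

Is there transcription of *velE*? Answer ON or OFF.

Melibiose is present, so LomE is active.
Sorbose is present, so QilA is active.
Malonate is absent, so FenV is active.
Homoserine is present, so LutW is inactive.
Norleucine is present, so ZorA is active.
Ornithine is present, so OxaY is active.
No repressor is bound and LomE and QilA and FenV and ZorA and OxaY are active, so *velE* is transcribed.

ON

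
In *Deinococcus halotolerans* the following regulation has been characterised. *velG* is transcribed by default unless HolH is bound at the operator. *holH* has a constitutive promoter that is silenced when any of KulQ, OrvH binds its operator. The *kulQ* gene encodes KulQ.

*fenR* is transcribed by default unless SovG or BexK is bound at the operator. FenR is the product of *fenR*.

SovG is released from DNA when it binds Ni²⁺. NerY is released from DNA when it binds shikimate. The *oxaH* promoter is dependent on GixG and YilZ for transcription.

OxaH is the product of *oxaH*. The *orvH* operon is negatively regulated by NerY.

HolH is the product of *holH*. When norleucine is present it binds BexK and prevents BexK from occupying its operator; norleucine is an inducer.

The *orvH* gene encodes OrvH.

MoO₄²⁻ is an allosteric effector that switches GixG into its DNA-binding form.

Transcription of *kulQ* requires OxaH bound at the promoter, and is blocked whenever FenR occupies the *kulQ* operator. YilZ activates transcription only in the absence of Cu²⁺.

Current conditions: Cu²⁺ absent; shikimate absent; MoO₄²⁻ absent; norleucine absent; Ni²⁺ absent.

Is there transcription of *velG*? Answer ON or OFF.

MoO₄²⁻ is absent, so GixG is inactive.
Cu²⁺ is absent, so YilZ is active.
Required activator GixG is absent, so *oxaH* is not transcribed.
So OxaH is not produced.
Ni²⁺ is absent, so SovG is active.
Norleucine is absent, so BexK is active.
With repressor SovG bound, *fenR* is not transcribed.
So FenR is not produced.
Required activator OxaH is absent, so *kulQ* is not transcribed.
So KulQ is not produced.
Shikimate is absent, so NerY is active.
With repressor NerY bound, *orvH* is not transcribed.
So OrvH is not produced.
With no repressor bound, *holH* is transcribed.
So HolH is produced and active.
With repressor HolH bound, *velG* is not transcribed.

OFF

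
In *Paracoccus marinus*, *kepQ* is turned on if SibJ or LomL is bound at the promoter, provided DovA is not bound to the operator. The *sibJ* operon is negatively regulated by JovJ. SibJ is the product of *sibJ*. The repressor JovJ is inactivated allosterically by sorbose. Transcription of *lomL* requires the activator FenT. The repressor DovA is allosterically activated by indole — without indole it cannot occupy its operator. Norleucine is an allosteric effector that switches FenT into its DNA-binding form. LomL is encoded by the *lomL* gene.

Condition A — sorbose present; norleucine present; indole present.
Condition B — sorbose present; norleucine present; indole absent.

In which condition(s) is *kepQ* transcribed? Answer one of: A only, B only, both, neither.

Condition A:
Sorbose is present, so JovJ is inactive.
With no repressor bound, *sibJ* is transcribed.
So SibJ is produced and active.
Norleucine is present, so FenT is active.
No repressor is bound and FenT is active, so *lomL* is transcribed.
So LomL is produced and active.
Indole is present, so DovA is active.
With repressor DovA bound, *kepQ* is not transcribed.
→ *kepQ* is OFF in A.
Condition B:
Sorbose is present, so JovJ is inactive.
With no repressor bound, *sibJ* is transcribed.
So SibJ is produced and active.
Norleucine is present, so FenT is active.
No repressor is bound and FenT is active, so *lomL* is transcribed.
So LomL is produced and active.
Indole is absent, so DovA is inactive.
Activator SibJ is present, so *kepQ* is transcribed.
→ *kepQ* is ON in B.

B only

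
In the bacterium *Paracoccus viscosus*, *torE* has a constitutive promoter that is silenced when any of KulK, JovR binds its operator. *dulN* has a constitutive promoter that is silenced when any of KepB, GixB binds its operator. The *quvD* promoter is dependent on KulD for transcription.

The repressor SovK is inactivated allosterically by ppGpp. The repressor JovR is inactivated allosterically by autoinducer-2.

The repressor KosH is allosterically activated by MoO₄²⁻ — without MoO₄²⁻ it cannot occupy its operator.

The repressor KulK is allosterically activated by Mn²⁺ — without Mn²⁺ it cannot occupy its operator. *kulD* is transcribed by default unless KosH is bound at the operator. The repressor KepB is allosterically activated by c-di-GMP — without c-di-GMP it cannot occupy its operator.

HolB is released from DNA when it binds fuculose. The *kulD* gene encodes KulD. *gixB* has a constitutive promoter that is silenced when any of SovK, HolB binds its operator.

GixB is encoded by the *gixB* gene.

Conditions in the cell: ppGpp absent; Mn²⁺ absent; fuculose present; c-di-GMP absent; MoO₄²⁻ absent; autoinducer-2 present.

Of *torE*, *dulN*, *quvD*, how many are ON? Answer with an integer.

Mn²⁺ is absent, so KulK is inactive.
Autoinducer-2 is present, so JovR is inactive.
With no repressor bound, *torE* is transcribed.
→ *torE* is ON.
c-di-GMP is absent, so KepB is inactive.
ppGpp is absent, so SovK is active.
Fuculose is present, so HolB is inactive.
With repressor SovK bound, *gixB* is not transcribed.
So GixB is not produced.
With no repressor bound, *dulN* is transcribed.
→ *dulN* is ON.
MoO₄²⁻ is absent, so KosH is inactive.
With no repressor bound, *kulD* is transcribed.
So KulD is produced and active.
No repressor is bound and KulD is active, so *quvD* is transcribed.
→ *quvD* is ON.
3 of the 3 genes are transcribed.

3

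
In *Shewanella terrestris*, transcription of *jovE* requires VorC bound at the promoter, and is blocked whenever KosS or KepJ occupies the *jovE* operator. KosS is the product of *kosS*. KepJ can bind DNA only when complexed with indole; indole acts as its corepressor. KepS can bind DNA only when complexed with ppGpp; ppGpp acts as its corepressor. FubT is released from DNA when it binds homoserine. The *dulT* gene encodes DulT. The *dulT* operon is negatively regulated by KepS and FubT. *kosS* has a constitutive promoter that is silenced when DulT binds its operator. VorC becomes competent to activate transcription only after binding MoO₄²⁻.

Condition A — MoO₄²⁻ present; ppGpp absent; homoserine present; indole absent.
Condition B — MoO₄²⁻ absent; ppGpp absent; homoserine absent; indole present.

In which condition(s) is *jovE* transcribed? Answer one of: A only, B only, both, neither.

A only

Condition A:
MoO₄²⁻ is present, so VorC is active.
ppGpp is absent, so KepS is inactive.
Homoserine is present, so FubT is inactive.
With no repressor bound, *dulT* is transcribed.
So DulT is produced and active.
With repressor DulT bound, *kosS* is not transcribed.
So KosS is not produced.
Indole is absent, so KepJ is inactive.
No repressor is bound and VorC is active, so *jovE* is transcribed.
→ *jovE* is ON in A.
Condition B:
MoO₄²⁻ is absent, so VorC is inactive.
ppGpp is absent, so KepS is inactive.
Homoserine is absent, so FubT is active.
With repressor FubT bound, *dulT* is not transcribed.
So DulT is not produced.
With no repressor bound, *kosS* is transcribed.
So KosS is produced and active.
Indole is present, so KepJ is active.
With repressor KosS bound, *jovE* is not transcribed.
→ *jovE* is OFF in B.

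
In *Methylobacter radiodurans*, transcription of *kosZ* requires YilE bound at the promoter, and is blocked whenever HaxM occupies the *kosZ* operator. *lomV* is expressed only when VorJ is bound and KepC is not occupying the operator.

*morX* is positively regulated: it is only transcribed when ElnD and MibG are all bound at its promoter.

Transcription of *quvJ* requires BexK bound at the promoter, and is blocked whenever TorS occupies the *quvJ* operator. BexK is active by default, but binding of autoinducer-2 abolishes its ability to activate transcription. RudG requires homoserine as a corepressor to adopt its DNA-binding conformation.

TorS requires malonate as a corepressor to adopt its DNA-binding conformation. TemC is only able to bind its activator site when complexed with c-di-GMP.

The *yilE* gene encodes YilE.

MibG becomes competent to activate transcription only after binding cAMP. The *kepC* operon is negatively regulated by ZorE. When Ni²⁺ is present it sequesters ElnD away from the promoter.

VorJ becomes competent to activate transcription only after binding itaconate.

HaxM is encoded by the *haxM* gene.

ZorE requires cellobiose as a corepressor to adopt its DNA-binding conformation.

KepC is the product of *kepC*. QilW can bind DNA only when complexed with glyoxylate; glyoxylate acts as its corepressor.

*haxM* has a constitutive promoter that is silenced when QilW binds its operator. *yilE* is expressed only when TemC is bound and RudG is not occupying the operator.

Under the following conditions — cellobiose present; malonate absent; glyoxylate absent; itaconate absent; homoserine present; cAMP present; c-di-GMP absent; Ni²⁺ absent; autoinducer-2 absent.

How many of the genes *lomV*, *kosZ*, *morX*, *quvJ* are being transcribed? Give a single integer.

2

Itaconate is absent, so VorJ is inactive.
Cellobiose is present, so ZorE is active.
With repressor ZorE bound, *kepC* is not transcribed.
So KepC is not produced.
Required activator VorJ is absent, so *lomV* is not transcribed.
→ *lomV* is OFF.
Homoserine is present, so RudG is active.
c-di-GMP is absent, so TemC is inactive.
With repressor RudG bound, *yilE* is not transcribed.
So YilE is not produced.
Glyoxylate is absent, so QilW is inactive.
With no repressor bound, *haxM* is transcribed.
So HaxM is produced and active.
With repressor HaxM bound, *kosZ* is not transcribed.
→ *kosZ* is OFF.
Ni²⁺ is absent, so ElnD is active.
cAMP is present, so MibG is active.
No repressor is bound and ElnD and MibG are active, so *morX* is transcribed.
→ *morX* is ON.
Autoinducer-2 is absent, so BexK is active.
Malonate is absent, so TorS is inactive.
No repressor is bound and BexK is active, so *quvJ* is transcribed.
→ *quvJ* is ON.
2 of the 4 genes are transcribed.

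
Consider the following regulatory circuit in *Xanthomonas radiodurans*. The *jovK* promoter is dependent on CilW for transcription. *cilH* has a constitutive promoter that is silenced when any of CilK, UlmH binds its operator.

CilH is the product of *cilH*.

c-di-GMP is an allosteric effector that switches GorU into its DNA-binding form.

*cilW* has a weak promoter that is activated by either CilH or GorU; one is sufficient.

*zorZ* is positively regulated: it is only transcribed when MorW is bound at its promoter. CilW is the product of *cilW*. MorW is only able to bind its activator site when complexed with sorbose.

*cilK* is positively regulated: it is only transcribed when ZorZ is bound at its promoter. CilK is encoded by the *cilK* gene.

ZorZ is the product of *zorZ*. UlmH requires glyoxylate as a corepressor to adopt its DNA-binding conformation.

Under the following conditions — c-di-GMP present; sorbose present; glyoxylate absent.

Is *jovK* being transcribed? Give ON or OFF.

ON

Sorbose is present, so MorW is active.
No repressor is bound and MorW is active, so *zorZ* is transcribed.
So ZorZ is produced and active.
No repressor is bound and ZorZ is active, so *cilK* is transcribed.
So CilK is produced and active.
Glyoxylate is absent, so UlmH is inactive.
With repressor CilK bound, *cilH* is not transcribed.
So CilH is not produced.
c-di-GMP is present, so GorU is active.
Activator GorU is present, so *cilW* is transcribed.
So CilW is produced and active.
No repressor is bound and CilW is active, so *jovK* is transcribed.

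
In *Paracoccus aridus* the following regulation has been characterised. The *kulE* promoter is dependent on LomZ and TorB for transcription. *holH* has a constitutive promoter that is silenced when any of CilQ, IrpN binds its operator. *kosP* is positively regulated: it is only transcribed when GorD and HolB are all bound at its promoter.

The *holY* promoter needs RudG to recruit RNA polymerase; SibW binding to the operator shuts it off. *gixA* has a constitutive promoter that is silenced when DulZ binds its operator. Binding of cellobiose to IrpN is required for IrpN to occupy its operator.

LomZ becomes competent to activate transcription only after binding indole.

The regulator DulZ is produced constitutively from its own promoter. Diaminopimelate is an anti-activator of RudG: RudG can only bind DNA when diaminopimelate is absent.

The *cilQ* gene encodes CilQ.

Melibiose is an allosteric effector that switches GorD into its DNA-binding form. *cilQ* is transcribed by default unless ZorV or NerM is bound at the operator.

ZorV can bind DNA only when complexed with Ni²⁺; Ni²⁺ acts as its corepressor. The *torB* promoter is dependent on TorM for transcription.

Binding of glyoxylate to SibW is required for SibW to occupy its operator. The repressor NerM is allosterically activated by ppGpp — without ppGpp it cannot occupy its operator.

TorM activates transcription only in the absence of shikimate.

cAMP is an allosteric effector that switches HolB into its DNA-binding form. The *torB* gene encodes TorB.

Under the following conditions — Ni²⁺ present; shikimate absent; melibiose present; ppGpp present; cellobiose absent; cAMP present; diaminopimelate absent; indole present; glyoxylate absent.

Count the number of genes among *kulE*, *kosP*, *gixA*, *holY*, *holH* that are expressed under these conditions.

4

Indole is present, so LomZ is active.
Shikimate is absent, so TorM is active.
No repressor is bound and TorM is active, so *torB* is transcribed.
So TorB is produced and active.
No repressor is bound and LomZ and TorB are active, so *kulE* is transcribed.
→ *kulE* is ON.
Melibiose is present, so GorD is active.
cAMP is present, so HolB is active.
No repressor is bound and GorD and HolB are active, so *kosP* is transcribed.
→ *kosP* is ON.
DulZ is produced constitutively and is active.
With repressor DulZ bound, *gixA* is not transcribed.
→ *gixA* is OFF.
Diaminopimelate is absent, so RudG is active.
Glyoxylate is absent, so SibW is inactive.
No repressor is bound and RudG is active, so *holY* is transcribed.
→ *holY* is ON.
Ni²⁺ is present, so ZorV is active.
ppGpp is present, so NerM is active.
With repressor ZorV bound, *cilQ* is not transcribed.
So CilQ is not produced.
Cellobiose is absent, so IrpN is inactive.
With no repressor bound, *holH* is transcribed.
→ *holH* is ON.
4 of the 5 genes are transcribed.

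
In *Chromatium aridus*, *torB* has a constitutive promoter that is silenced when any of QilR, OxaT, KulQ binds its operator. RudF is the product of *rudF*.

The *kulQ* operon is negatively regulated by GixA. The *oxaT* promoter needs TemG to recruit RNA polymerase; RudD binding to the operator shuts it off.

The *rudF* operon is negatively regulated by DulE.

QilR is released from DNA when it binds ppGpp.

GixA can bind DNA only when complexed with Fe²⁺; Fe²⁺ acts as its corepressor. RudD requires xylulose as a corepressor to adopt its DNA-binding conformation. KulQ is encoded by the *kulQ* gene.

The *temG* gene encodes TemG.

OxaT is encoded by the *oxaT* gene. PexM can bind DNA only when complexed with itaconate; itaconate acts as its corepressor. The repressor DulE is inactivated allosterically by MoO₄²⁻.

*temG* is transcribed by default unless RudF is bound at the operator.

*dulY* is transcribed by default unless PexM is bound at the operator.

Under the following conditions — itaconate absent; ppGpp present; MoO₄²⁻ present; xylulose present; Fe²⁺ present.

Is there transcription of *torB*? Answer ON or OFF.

ppGpp is present, so QilR is inactive.
MoO₄²⁻ is present, so DulE is inactive.
With no repressor bound, *rudF* is transcribed.
So RudF is produced and active.
With repressor RudF bound, *temG* is not transcribed.
So TemG is not produced.
Xylulose is present, so RudD is active.
With repressor RudD bound, *oxaT* is not transcribed.
So OxaT is not produced.
Fe²⁺ is present, so GixA is active.
With repressor GixA bound, *kulQ* is not transcribed.
So KulQ is not produced.
With no repressor bound, *torB* is transcribed.

ON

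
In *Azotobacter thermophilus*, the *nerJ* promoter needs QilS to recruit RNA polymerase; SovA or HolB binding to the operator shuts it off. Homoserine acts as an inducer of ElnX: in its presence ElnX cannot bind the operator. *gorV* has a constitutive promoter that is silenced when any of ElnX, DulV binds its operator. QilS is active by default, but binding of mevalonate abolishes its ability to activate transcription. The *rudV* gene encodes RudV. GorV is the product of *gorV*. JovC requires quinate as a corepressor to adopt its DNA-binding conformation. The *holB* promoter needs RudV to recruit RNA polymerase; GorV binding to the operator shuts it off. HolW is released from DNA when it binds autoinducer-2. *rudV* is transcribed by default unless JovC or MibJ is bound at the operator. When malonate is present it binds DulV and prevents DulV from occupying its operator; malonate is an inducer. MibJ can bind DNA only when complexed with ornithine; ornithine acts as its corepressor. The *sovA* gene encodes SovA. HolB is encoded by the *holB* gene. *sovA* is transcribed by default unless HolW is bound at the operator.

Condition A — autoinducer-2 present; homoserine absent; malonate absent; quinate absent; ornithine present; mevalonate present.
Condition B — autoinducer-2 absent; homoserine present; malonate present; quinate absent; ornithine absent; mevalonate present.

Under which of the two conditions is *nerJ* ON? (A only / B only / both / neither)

Condition A:
Autoinducer-2 is present, so HolW is inactive.
With no repressor bound, *sovA* is transcribed.
So SovA is produced and active.
Homoserine is absent, so ElnX is active.
Malonate is absent, so DulV is active.
With repressor ElnX bound, *gorV* is not transcribed.
So GorV is not produced.
Quinate is absent, so JovC is inactive.
Ornithine is present, so MibJ is active.
With repressor MibJ bound, *rudV* is not transcribed.
So RudV is not produced.
Required activator RudV is absent, so *holB* is not transcribed.
So HolB is not produced.
Mevalonate is present, so QilS is inactive.
With repressor SovA bound, *nerJ* is not transcribed.
→ *nerJ* is OFF in A.
Condition B:
Autoinducer-2 is absent, so HolW is active.
With repressor HolW bound, *sovA* is not transcribed.
So SovA is not produced.
Homoserine is present, so ElnX is inactive.
Malonate is present, so DulV is inactive.
With no repressor bound, *gorV* is transcribed.
So GorV is produced and active.
Quinate is absent, so JovC is inactive.
Ornithine is absent, so MibJ is inactive.
With no repressor bound, *rudV* is transcribed.
So RudV is produced and active.
With repressor GorV bound, *holB* is not transcribed.
So HolB is not produced.
Mevalonate is present, so QilS is inactive.
Required activator QilS is absent, so *nerJ* is not transcribed.
→ *nerJ* is OFF in B.

neither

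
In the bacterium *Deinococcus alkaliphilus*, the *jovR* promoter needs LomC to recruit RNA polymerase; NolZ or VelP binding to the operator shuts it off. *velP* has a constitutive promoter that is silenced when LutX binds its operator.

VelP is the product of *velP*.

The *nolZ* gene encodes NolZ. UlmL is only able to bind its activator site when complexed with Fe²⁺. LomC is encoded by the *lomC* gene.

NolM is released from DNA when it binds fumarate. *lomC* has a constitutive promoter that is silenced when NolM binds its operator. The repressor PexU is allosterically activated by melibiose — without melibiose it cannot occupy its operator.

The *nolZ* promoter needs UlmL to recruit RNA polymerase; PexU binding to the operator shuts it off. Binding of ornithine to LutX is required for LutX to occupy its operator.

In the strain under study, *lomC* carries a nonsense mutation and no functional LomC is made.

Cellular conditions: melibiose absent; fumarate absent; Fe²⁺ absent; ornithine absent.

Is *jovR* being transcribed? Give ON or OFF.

OFF

Melibiose is absent, so PexU is inactive.
Fe²⁺ is absent, so UlmL is inactive.
Required activator UlmL is absent, so *nolZ* is not transcribed.
So NolZ is not produced.
Ornithine is absent, so LutX is inactive.
With no repressor bound, *velP* is transcribed.
So VelP is produced and active.
LomC is non-functional in this strain, so it has no effect.
With repressor VelP bound, *jovR* is not transcribed.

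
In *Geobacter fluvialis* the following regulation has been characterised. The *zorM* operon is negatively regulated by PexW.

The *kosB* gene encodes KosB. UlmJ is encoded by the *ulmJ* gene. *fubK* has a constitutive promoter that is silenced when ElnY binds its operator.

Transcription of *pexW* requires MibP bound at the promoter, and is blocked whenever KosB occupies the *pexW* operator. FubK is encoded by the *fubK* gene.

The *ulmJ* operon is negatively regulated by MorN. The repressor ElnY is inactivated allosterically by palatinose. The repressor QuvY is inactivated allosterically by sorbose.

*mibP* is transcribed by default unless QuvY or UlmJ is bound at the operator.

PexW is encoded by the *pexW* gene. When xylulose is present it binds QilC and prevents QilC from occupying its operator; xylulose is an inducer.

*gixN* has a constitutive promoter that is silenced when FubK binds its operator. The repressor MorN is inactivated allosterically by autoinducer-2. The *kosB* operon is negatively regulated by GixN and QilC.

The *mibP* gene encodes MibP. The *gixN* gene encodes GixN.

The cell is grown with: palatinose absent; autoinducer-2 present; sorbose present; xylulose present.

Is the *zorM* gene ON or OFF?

ON

Palatinose is absent, so ElnY is active.
With repressor ElnY bound, *fubK* is not transcribed.
So FubK is not produced.
With no repressor bound, *gixN* is transcribed.
So GixN is produced and active.
Xylulose is present, so QilC is inactive.
With repressor GixN bound, *kosB* is not transcribed.
So KosB is not produced.
Sorbose is present, so QuvY is inactive.
Autoinducer-2 is present, so MorN is inactive.
With no repressor bound, *ulmJ* is transcribed.
So UlmJ is produced and active.
With repressor UlmJ bound, *mibP* is not transcribed.
So MibP is not produced.
Required activator MibP is absent, so *pexW* is not transcribed.
So PexW is not produced.
With no repressor bound, *zorM* is transcribed.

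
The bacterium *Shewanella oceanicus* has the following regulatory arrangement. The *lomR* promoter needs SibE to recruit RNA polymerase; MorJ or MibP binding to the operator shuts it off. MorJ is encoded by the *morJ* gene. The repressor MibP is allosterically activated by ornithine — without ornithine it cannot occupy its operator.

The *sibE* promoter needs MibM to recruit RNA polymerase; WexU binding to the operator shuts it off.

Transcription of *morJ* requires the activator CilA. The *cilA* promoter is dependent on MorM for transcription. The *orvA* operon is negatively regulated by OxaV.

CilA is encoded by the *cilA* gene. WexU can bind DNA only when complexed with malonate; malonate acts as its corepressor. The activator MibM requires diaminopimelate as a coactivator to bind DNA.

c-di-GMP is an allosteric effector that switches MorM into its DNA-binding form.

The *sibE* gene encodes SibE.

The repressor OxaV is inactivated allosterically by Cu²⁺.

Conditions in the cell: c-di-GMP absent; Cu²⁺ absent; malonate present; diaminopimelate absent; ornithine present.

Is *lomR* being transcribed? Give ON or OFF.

c-di-GMP is absent, so MorM is inactive.
Required activator MorM is absent, so *cilA* is not transcribed.
So CilA is not produced.
Required activator CilA is absent, so *morJ* is not transcribed.
So MorJ is not produced.
Ornithine is present, so MibP is active.
Diaminopimelate is absent, so MibM is inactive.
Malonate is present, so WexU is active.
With repressor WexU bound, *sibE* is not transcribed.
So SibE is not produced.
With repressor MibP bound, *lomR* is not transcribed.

OFF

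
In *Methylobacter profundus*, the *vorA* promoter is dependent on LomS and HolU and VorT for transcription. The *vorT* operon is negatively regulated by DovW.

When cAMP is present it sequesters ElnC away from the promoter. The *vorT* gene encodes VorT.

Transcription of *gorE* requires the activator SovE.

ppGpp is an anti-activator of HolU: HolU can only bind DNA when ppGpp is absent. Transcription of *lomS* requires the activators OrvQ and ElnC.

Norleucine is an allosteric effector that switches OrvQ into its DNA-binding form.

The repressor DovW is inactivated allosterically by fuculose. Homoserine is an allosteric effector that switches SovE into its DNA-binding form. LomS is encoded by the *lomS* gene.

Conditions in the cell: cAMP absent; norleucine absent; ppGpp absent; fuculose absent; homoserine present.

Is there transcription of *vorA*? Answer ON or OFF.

Norleucine is absent, so OrvQ is inactive.
cAMP is absent, so ElnC is active.
Required activator OrvQ is absent, so *lomS* is not transcribed.
So LomS is not produced.
ppGpp is absent, so HolU is active.
Fuculose is absent, so DovW is active.
With repressor DovW bound, *vorT* is not transcribed.
So VorT is not produced.
Required activator LomS is absent, so *vorA* is not transcribed.

OFF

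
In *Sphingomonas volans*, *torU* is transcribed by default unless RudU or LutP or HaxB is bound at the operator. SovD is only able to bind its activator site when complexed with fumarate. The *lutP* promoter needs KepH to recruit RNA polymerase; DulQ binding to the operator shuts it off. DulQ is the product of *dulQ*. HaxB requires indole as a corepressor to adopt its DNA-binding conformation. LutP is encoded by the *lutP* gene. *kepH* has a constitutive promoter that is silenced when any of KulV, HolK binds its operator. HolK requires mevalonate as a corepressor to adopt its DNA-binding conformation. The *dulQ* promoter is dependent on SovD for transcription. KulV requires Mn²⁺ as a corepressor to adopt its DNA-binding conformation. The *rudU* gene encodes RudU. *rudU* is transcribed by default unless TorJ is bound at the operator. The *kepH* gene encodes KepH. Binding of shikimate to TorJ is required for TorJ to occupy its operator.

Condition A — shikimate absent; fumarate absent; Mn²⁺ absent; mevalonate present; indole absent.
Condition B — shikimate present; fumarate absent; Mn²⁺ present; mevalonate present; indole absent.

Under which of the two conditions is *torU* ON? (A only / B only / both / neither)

Condition A:
Shikimate is absent, so TorJ is inactive.
With no repressor bound, *rudU* is transcribed.
So RudU is produced and active.
Fumarate is absent, so SovD is inactive.
Required activator SovD is absent, so *dulQ* is not transcribed.
So DulQ is not produced.
Mn²⁺ is absent, so KulV is inactive.
Mevalonate is present, so HolK is active.
With repressor HolK bound, *kepH* is not transcribed.
So KepH is not produced.
Required activator KepH is absent, so *lutP* is not transcribed.
So LutP is not produced.
Indole is absent, so HaxB is inactive.
With repressor RudU bound, *torU* is not transcribed.
→ *torU* is OFF in A.
Condition B:
Shikimate is present, so TorJ is active.
With repressor TorJ bound, *rudU* is not transcribed.
So RudU is not produced.
Fumarate is absent, so SovD is inactive.
Required activator SovD is absent, so *dulQ* is not transcribed.
So DulQ is not produced.
Mn²⁺ is present, so KulV is active.
Mevalonate is present, so HolK is active.
With repressor KulV bound, *kepH* is not transcribed.
So KepH is not produced.
Required activator KepH is absent, so *lutP* is not transcribed.
So LutP is not produced.
Indole is absent, so HaxB is inactive.
With no repressor bound, *torU* is transcribed.
→ *torU* is ON in B.

B only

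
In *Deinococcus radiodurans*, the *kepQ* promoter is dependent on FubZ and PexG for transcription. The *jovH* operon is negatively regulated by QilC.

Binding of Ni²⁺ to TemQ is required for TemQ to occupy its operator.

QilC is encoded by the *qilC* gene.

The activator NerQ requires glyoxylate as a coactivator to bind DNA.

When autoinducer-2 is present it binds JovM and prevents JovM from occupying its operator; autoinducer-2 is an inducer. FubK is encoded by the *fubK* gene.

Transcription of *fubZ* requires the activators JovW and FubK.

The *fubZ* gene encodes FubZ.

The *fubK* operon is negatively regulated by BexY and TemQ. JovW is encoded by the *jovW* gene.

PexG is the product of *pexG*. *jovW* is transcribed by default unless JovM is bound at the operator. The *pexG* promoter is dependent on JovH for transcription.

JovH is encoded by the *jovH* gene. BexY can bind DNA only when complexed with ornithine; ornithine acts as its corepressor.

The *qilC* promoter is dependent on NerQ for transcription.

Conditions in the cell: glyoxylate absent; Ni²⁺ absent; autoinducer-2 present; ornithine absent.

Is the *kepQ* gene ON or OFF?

Autoinducer-2 is present, so JovM is inactive.
With no repressor bound, *jovW* is transcribed.
So JovW is produced and active.
Ornithine is absent, so BexY is inactive.
Ni²⁺ is absent, so TemQ is inactive.
With no repressor bound, *fubK* is transcribed.
So FubK is produced and active.
No repressor is bound and JovW and FubK are active, so *fubZ* is transcribed.
So FubZ is produced and active.
Glyoxylate is absent, so NerQ is inactive.
Required activator NerQ is absent, so *qilC* is not transcribed.
So QilC is not produced.
With no repressor bound, *jovH* is transcribed.
So JovH is produced and active.
No repressor is bound and JovH is active, so *pexG* is transcribed.
So PexG is produced and active.
No repressor is bound and FubZ and PexG are active, so *kepQ* is transcribed.

ON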